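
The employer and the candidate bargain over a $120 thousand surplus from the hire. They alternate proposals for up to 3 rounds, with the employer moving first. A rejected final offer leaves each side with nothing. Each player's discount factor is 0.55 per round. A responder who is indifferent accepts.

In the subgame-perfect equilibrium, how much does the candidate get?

Work backward from the last round.
Round 3 (the employer proposes): rejection yields 0 for the candidate; the employer offers 0 and keeps 120.
Round 2 (the candidate proposes): the employer can get 120 next round, worth 0.55 × 120 = 66 now; the candidate offers that and keeps 54.
Round 1 (the employer proposes): the candidate can get 54 next round, worth 0.55 × 54 = 29.7 now. The employer offers 29.7 and keeps 120 − 29.7 = 90.3.

29.7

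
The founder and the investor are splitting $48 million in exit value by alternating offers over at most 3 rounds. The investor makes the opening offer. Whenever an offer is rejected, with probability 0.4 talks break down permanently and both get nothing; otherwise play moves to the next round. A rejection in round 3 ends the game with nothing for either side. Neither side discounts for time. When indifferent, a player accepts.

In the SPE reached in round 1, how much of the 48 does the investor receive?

Round 3 (the investor proposes): rejection yields 0 for the founder; the investor offers 0 and keeps 48.
Round 2 (the founder proposes): rejecting gives the investor an expected 0.6 × 48 = 28.8. The founder offers 28.8 and keeps 48 − 28.8 = 19.2.
Round 1 (the investor proposes): rejecting gives the founder an expected 0.6 × 19.2 = 11.52, so the investor offers 11.52, keeping 36.48.

36.48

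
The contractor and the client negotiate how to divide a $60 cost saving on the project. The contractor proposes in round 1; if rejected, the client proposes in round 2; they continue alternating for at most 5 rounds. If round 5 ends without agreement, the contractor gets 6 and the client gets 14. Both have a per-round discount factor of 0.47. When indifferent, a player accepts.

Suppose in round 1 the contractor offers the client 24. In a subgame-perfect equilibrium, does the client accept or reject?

Accept

Work out the client's continuation value if the offer is rejected.
Round 5 (the contractor proposes): the client gets 14 if talks fail, so the contractor offers 14 and keeps 46.
Round 4 (the client proposes): the contractor can get 46 next round, worth 0.47 × 46 = 21.62 now. The client offers 21.62 and keeps 60 − 21.62 = 38.38.
Round 3 (the contractor proposes): the client can get 38.38 next round, worth 0.47 × 38.38 = 18.0386 now. The contractor offers 18.0386 and keeps 60 − 18.0386 = 41.9614.
Round 2 (the client proposes): the contractor can get 41.9614 next round, worth 0.47 × 41.9614 = 19.721858 now. The client offers 19.721858 and keeps 60 − 19.721858 = 40.278142.
So by rejecting in round 1, the client gets 40.278142 next round, worth 0.47 × 40.278142 = 18.93072674 now.
Offer 24 ≥ 18.93072674, so the client accepts.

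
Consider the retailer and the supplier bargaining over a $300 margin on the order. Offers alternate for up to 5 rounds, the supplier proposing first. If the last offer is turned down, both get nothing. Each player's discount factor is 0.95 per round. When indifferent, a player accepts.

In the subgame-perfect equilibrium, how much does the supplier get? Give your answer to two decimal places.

272.89

Round 5 (the supplier proposes): rejection yields 0 for the retailer; the supplier offers 0 and keeps 300.
Round 4 (the retailer proposes): the supplier can get 300 next round, worth 0.95 × 300 = 285 now, so the retailer offers 285, keeping 15.
Round 3 (the supplier proposes): the retailer can get 15 next round, worth 0.95 × 15 = 14.25 now, so the supplier offers 14.25, keeping 285.75.
Round 2 (the retailer proposes): the supplier can get 285.75 next round, worth 0.95 × 285.75 = 271.4625 now, so the retailer offers 271.4625, keeping 28.5375.
Round 1 (the supplier proposes): the retailer can get 28.5375 next round, worth 0.95 × 28.5375 = 27.110625 now; the supplier offers that and keeps 272.889375.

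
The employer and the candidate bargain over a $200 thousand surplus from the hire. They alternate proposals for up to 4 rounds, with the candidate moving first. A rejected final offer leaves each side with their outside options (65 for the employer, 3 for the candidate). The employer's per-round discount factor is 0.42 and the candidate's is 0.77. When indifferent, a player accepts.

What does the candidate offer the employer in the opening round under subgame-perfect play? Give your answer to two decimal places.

46.08

Round 4 (the employer proposes): the candidate gets 3 if talks fail, so the employer offers 3 and keeps 197.
Round 3 (the candidate proposes): the employer can get 197 next round, worth 0.42 × 197 = 82.74 now; the candidate offers that and keeps 117.26.
Round 2 (the employer proposes): the candidate can get 117.26 next round, worth 0.77 × 117.26 = 90.2902 now. The employer offers 90.2902 and keeps 200 − 90.2902 = 109.7098.
Round 1 (the candidate proposes): the employer can get 109.7098 next round, worth 0.42 × 109.7098 = 46.078116 now, so the candidate offers 46.078116, keeping 153.921884.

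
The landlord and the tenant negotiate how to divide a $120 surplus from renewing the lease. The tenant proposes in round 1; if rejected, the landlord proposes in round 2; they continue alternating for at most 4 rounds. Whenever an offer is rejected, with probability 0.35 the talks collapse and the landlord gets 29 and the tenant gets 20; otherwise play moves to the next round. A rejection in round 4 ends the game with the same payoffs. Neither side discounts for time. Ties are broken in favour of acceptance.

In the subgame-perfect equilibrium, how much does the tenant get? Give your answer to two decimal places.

55.35

Round 4 (the landlord proposes): the tenant gets 20 if talks fail, so the landlord offers 20 and keeps 100.
Round 3 (the tenant proposes): rejecting gives the landlord an expected 0.65 × 100 + 0.35 × 29 = 75.15. The tenant offers 75.15 and keeps 120 − 75.15 = 44.85.
Round 2 (the landlord proposes): rejecting gives the tenant an expected 0.65 × 44.85 + 0.35 × 20 = 36.1525, so the landlord offers 36.1525, keeping 83.8475.
Round 1 (the tenant proposes): rejecting gives the landlord an expected 0.65 × 83.8475 + 0.35 × 29 = 64.650875; the tenant offers that and keeps 55.349125.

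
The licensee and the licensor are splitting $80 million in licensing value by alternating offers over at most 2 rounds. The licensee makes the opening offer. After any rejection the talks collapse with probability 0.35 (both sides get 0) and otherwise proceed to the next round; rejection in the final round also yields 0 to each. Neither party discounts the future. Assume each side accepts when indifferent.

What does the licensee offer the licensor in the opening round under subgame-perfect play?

Round 2 (the licensor proposes): rejection yields 0 for the licensee; the licensor offers 0 and keeps 80.
Round 1 (the licensee proposes): rejecting gives the licensor an expected 0.65 × 80 = 52; the licensee offers that and keeps 28.

52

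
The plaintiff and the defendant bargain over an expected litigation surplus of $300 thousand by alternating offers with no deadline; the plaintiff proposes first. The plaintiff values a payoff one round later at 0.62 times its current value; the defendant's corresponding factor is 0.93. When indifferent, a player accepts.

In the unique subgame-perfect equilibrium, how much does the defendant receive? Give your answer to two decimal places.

When the plaintiff proposes, the defendant accepts any offer worth at least 0.93 times what the defendant would get by proposing next round; and vice versa.
This gives x = 300 − 0.93y and y = 300 − 0.62x, where x and y are each side's share when it proposes.
Hence (1 − 0.93·0.62)x = 300(1 − 0.93), i.e. 0.4234·x = 21.
x ≈ 49.5985; the defendant's share is 300 − x ≈ 250.4015.

250.40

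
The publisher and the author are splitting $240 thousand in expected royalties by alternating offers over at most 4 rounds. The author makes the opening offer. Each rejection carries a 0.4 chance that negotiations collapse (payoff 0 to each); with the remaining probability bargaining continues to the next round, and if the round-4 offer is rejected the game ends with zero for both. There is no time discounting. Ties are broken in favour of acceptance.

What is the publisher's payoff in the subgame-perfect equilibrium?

109.44

Round 4 (the publisher proposes): rejection yields 0 for the author; the publisher offers 0 and keeps 240.
Round 3 (the author proposes): rejecting gives the publisher an expected 0.6 × 240 = 144, so the author offers 144, keeping 96.
Round 2 (the publisher proposes): rejecting gives the author an expected 0.6 × 96 = 57.6, so the publisher offers 57.6, keeping 182.4.
Round 1 (the author proposes): rejecting gives the publisher an expected 0.6 × 182.4 = 109.44. The author offers 109.44 and keeps 240 − 109.44 = 130.56.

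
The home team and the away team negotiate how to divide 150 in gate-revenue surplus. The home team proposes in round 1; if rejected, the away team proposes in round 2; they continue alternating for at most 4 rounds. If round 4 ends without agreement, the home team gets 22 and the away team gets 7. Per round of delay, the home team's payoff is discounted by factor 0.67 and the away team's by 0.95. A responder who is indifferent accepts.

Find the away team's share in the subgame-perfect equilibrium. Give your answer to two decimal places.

124.42

By backward induction:
Round 4 (the away team proposes): the home team gets 22 if talks fail, so the away team offers 22 and keeps 128.
Round 3 (the home team proposes): the away team can get 128 next round, worth 0.95 × 128 = 121.6 now; the home team offers that and keeps 28.4.
Round 2 (the away team proposes): the home team can get 28.4 next round, worth 0.67 × 28.4 = 19.028 now, so the away team offers 19.028, keeping 130.972.
Round 1 (the home team proposes): the away team can get 130.972 next round, worth 0.95 × 130.972 = 124.4234 now, so the home team offers 124.4234, keeping 25.5766.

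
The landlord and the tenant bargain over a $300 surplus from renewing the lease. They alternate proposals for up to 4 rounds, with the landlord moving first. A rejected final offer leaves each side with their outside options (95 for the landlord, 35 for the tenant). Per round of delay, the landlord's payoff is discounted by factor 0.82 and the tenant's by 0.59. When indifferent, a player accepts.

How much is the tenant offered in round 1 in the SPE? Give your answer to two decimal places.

90.38

Round 4 (the tenant proposes): the landlord gets 95 if talks fail, so the tenant offers 95 and keeps 205.
Round 3 (the landlord proposes): the tenant can get 205 next round, worth 0.59 × 205 = 120.95 now, so the landlord offers 120.95, keeping 179.05.
Round 2 (the tenant proposes): the landlord can get 179.05 next round, worth 0.82 × 179.05 = 146.821 now. The tenant offers 146.821 and keeps 300 − 146.821 = 153.179.
Round 1 (the landlord proposes): the tenant can get 153.179 next round, worth 0.59 × 153.179 = 90.37561 now, so the landlord offers 90.37561, keeping 209.62439.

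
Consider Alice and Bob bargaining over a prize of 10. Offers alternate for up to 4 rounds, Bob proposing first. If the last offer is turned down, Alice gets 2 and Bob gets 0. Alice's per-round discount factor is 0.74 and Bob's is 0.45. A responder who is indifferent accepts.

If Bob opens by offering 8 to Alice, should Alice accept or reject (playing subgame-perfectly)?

Work out Alice's continuation value if the offer is rejected.
Round 4 (Alice proposes): Bob will accept anything ≥ 0, so Alice offers 0 and keeps 10.
Round 3 (Bob proposes): Alice can get 10 next round, worth 0.74 × 10 = 7.4 now. Bob offers 7.4 and keeps 10 − 7.4 = 2.6.
Round 2 (Alice proposes): Bob can get 2.6 next round, worth 0.45 × 2.6 = 1.17 now. Alice offers 1.17 and keeps 10 − 1.17 = 8.83.
So by rejecting in round 1, Alice gets 8.83 next round, worth 0.74 × 8.83 = 6.5342 now.
Offer 8 ≥ 6.5342, so Alice accepts.

Accept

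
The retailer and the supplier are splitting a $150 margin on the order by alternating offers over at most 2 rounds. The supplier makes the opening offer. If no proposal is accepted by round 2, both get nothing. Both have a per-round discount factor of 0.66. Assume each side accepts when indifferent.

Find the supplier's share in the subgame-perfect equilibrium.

51

Round 2 (the retailer proposes): the supplier will accept anything ≥ 0, so the retailer offers 0 and keeps 150.
Round 1 (the supplier proposes): the retailer can get 150 next round, worth 0.66 × 150 = 99 now, so the supplier offers 99, keeping 51.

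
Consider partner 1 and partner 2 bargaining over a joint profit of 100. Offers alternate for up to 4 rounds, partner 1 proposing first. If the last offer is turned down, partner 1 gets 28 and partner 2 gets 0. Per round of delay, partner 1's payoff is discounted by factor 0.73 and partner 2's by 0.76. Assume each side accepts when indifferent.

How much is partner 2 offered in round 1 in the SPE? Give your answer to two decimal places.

Round 4 (partner 2 proposes): partner 1 gets 28 if talks fail, so partner 2 offers 28 and keeps 72.
Round 3 (partner 1 proposes): partner 2 can get 72 next round, worth 0.76 × 72 = 54.72 now. Partner 1 offers 54.72 and keeps 100 − 54.72 = 45.28.
Round 2 (partner 2 proposes): partner 1 can get 45.28 next round, worth 0.73 × 45.28 = 33.0544 now. Partner 2 offers 33.0544 and keeps 100 − 33.0544 = 66.9456.
Round 1 (partner 1 proposes): partner 2 can get 66.9456 next round, worth 0.76 × 66.9456 = 50.878656 now; partner 1 offers that and keeps 49.121344.

50.88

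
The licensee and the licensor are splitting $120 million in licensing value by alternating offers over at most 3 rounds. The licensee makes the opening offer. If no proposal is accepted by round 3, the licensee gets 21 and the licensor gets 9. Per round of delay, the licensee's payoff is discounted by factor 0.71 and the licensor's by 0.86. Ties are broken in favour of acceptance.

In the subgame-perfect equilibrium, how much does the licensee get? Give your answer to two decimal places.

Round 3 (the licensee proposes): the licensor gets 9 if talks fail, so the licensee offers 9 and keeps 111.
Round 2 (the licensor proposes): the licensee can get 111 next round, worth 0.71 × 111 = 78.81 now; the licensor offers that and keeps 41.19.
Round 1 (the licensee proposes): the licensor can get 41.19 next round, worth 0.86 × 41.19 = 35.4234 now, so the licensee offers 35.4234, keeping 84.5766.

84.58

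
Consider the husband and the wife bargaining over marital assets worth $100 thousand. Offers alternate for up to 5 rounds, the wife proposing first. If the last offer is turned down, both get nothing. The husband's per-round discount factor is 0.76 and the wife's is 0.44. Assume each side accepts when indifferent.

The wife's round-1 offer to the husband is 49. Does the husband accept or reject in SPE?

Reject

Round 5 (the wife proposes): the husband will accept anything ≥ 0, so the wife offers 0 and keeps 100.
Round 4 (the husband proposes): the wife can get 100 next round, worth 0.44 × 100 = 44 now. The husband offers 44 and keeps 100 − 44 = 56.
Round 3 (the wife proposes): the husband can get 56 next round, worth 0.76 × 56 = 42.56 now; the wife offers that and keeps 57.44.
Round 2 (the husband proposes): the wife can get 57.44 next round, worth 0.44 × 57.44 = 25.2736 now, so the husband offers 25.2736, keeping 74.7264.
So by rejecting in round 1, the husband gets 74.7264 next round, worth 0.76 × 74.7264 = 56.792064 now.
Offer 49 < 56.792064, so the husband rejects.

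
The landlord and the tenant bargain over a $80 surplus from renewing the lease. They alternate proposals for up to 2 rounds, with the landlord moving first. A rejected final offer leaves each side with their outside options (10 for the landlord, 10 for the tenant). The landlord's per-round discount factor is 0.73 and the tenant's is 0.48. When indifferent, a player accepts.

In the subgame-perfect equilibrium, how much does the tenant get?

33.6

Work backward from the last round.
Round 2 (the tenant proposes): the landlord gets 10 if talks fail, so the tenant offers 10 and keeps 70.
Round 1 (the landlord proposes): the tenant can get 70 next round, worth 0.48 × 70 = 33.6 now; the landlord offers that and keeps 46.4.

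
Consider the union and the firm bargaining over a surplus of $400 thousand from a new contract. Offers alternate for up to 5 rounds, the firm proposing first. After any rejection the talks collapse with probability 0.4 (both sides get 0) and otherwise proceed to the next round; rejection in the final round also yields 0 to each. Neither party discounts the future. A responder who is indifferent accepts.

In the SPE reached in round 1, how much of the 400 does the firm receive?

By backward induction:
Round 5 (the firm proposes): the union will accept anything ≥ 0, so the firm offers 0 and keeps 400.
Round 4 (the union proposes): rejecting gives the firm an expected 0.6 × 400 = 240. The union offers 240 and keeps 400 − 240 = 160.
Round 3 (the firm proposes): rejecting gives the union an expected 0.6 × 160 = 96, so the firm offers 96, keeping 304.
Round 2 (the union proposes): rejecting gives the firm an expected 0.6 × 304 = 182.4. The union offers 182.4 and keeps 400 − 182.4 = 217.6.
Round 1 (the firm proposes): rejecting gives the union an expected 0.6 × 217.6 = 130.56. The firm offers 130.56 and keeps 400 − 130.56 = 269.44.

269.44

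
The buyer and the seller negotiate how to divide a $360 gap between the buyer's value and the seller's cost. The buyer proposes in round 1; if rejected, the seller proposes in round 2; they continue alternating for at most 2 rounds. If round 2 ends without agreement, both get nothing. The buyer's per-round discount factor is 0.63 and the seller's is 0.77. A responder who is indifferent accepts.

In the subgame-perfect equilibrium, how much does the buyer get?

Round 2 (the seller proposes): the buyer will accept anything ≥ 0, so the seller offers 0 and keeps 360.
Round 1 (the buyer proposes): the seller can get 360 next round, worth 0.77 × 360 = 277.2 now. The buyer offers 277.2 and keeps 360 − 277.2 = 82.8.

82.8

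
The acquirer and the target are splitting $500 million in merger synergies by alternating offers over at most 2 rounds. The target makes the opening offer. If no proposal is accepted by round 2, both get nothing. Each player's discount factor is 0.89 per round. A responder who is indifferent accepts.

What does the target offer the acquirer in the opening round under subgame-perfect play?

Round 2 (the acquirer proposes): the target will accept anything ≥ 0, so the acquirer offers 0 and keeps 500.
Round 1 (the target proposes): the acquirer can get 500 next round, worth 0.89 × 500 = 445 now, so the target offers 445, keeping 55.

445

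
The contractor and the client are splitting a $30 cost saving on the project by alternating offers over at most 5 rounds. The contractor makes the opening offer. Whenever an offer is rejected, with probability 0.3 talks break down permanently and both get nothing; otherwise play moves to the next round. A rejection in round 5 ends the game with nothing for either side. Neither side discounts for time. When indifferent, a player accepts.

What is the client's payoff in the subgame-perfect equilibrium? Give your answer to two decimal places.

9.39

Round 5 (the contractor proposes): rejection yields 0 for the client; the contractor offers 0 and keeps 30.
Round 4 (the client proposes): rejecting gives the contractor an expected 0.7 × 30 = 21; the client offers that and keeps 9.
Round 3 (the contractor proposes): rejecting gives the client an expected 0.7 × 9 = 6.3; the contractor offers that and keeps 23.7.
Round 2 (the client proposes): rejecting gives the contractor an expected 0.7 × 23.7 = 16.59, so the client offers 16.59, keeping 13.41.
Round 1 (the contractor proposes): rejecting gives the client an expected 0.7 × 13.41 = 9.387, so the contractor offers 9.387, keeping 20.613.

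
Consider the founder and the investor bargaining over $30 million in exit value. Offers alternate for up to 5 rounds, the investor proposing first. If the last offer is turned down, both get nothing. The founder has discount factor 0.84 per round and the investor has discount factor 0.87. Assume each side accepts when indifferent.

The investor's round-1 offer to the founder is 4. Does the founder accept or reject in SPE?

Reject

Round 5 (the investor proposes): the founder will accept anything ≥ 0, so the investor offers 0 and keeps 30.
Round 4 (the founder proposes): the investor can get 30 next round, worth 0.87 × 30 = 26.1 now; the founder offers that and keeps 3.9.
Round 3 (the investor proposes): the founder can get 3.9 next round, worth 0.84 × 3.9 = 3.276 now; the investor offers that and keeps 26.724.
Round 2 (the founder proposes): the investor can get 26.724 next round, worth 0.87 × 26.724 = 23.24988 now, so the founder offers 23.24988, keeping 6.75012.
So by rejecting in round 1, the founder gets 6.75012 next round, worth 0.84 × 6.75012 = 5.6701008 now.
Offer 4 < 5.6701008, so the founder rejects.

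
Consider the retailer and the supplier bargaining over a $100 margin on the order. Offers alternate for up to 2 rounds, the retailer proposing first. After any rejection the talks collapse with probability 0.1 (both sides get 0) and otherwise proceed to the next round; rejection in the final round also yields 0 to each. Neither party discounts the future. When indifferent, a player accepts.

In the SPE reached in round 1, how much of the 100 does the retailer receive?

10

Round 2 (the supplier proposes): the retailer will accept anything ≥ 0, so the supplier offers 0 and keeps 100.
Round 1 (the retailer proposes): rejecting gives the supplier an expected 0.9 × 100 = 90; the retailer offers that and keeps 10.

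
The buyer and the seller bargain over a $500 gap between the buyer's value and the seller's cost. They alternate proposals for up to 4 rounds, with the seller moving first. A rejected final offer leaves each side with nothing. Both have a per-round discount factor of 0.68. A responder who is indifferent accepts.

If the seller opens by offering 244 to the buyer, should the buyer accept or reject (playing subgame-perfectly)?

Round 4 (the buyer proposes): the seller will accept anything ≥ 0, so the buyer offers 0 and keeps 500.
Round 3 (the seller proposes): the buyer can get 500 next round, worth 0.68 × 500 = 340 now; the seller offers that and keeps 160.
Round 2 (the buyer proposes): the seller can get 160 next round, worth 0.68 × 160 = 108.8 now. The buyer offers 108.8 and keeps 500 − 108.8 = 391.2.
So by rejecting in round 1, the buyer gets 391.2 next round, worth 0.68 × 391.2 = 266.016 now.
Offer 244 < 266.016, so the buyer rejects.

Reject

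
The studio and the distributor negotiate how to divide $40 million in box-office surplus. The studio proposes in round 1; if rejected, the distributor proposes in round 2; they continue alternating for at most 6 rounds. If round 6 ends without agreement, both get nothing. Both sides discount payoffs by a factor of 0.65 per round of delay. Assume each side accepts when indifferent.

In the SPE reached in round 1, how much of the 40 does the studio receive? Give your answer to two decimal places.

Round 6 (the distributor proposes): the studio will accept anything ≥ 0, so the distributor offers 0 and keeps 40.
Round 5 (the studio proposes): the distributor can get 40 next round, worth 0.65 × 40 = 26 now. The studio offers 26 and keeps 40 − 26 = 14.
Round 4 (the distributor proposes): the studio can get 14 next round, worth 0.65 × 14 = 9.1 now. The distributor offers 9.1 and keeps 40 − 9.1 = 30.9.
Round 3 (the studio proposes): the distributor can get 30.9 next round, worth 0.65 × 30.9 = 20.085 now; the studio offers that and keeps 19.915.
Round 2 (the distributor proposes): the studio can get 19.915 next round, worth 0.65 × 19.915 = 12.94475 now; the distributor offers that and keeps 27.05525.
Round 1 (the studio proposes): the distributor can get 27.05525 next round, worth 0.65 × 27.05525 = 17.5859125 now. The studio offers 17.5859125 and keeps 40 − 17.5859125 = 22.4140875.

22.41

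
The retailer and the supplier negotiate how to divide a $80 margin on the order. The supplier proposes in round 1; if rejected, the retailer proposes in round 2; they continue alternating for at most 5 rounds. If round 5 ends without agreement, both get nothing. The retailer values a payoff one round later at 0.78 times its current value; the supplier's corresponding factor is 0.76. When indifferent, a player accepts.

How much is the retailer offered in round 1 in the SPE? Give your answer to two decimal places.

23.85

Round 5 (the supplier proposes): rejection yields 0 for the retailer; the supplier offers 0 and keeps 80.
Round 4 (the retailer proposes): the supplier can get 80 next round, worth 0.76 × 80 = 60.8 now. The retailer offers 60.8 and keeps 80 − 60.8 = 19.2.
Round 3 (the supplier proposes): the retailer can get 19.2 next round, worth 0.78 × 19.2 = 14.976 now, so the supplier offers 14.976, keeping 65.024.
Round 2 (the retailer proposes): the supplier can get 65.024 next round, worth 0.76 × 65.024 = 49.41824 now; the retailer offers that and keeps 30.58176.
Round 1 (the supplier proposes): the retailer can get 30.58176 next round, worth 0.78 × 30.58176 = 23.8537728 now, so the supplier offers 23.8537728, keeping 56.1462272.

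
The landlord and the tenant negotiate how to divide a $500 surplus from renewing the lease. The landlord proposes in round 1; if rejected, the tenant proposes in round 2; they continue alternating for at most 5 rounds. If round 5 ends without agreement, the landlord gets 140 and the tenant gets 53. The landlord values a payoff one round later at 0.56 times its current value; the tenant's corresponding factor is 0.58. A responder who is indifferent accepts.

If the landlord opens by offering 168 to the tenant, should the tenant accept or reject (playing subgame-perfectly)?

Round 5 (the landlord proposes): the tenant gets 53 if talks fail, so the landlord offers 53 and keeps 447.
Round 4 (the tenant proposes): the landlord can get 447 next round, worth 0.56 × 447 = 250.32 now. The tenant offers 250.32 and keeps 500 − 250.32 = 249.68.
Round 3 (the landlord proposes): the tenant can get 249.68 next round, worth 0.58 × 249.68 = 144.8144 now, so the landlord offers 144.8144, keeping 355.1856.
Round 2 (the tenant proposes): the landlord can get 355.1856 next round, worth 0.56 × 355.1856 = 198.903936 now; the tenant offers that and keeps 301.096064.
So by rejecting in round 1, the tenant gets 301.096064 next round, worth 0.58 × 301.096064 = 174.63571712 now.
Offer 168 < 174.63571712, so the tenant rejects.

Reject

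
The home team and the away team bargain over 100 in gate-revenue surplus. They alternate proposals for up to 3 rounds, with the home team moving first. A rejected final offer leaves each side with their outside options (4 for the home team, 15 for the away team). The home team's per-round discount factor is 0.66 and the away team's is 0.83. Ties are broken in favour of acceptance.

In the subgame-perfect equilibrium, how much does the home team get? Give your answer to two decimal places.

Round 3 (the home team proposes): the away team gets 15 if talks fail, so the home team offers 15 and keeps 85.
Round 2 (the away team proposes): the home team can get 85 next round, worth 0.66 × 85 = 56.1 now, so the away team offers 56.1, keeping 43.9.
Round 1 (the home team proposes): the away team can get 43.9 next round, worth 0.83 × 43.9 = 36.437 now, so the home team offers 36.437, keeping 63.563.

63.56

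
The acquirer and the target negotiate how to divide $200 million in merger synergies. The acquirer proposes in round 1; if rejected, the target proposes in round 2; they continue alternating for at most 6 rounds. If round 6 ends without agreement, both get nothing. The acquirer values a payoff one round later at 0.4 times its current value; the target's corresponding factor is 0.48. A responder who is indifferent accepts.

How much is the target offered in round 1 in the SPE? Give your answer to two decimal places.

72.20

Round 6 (the target proposes): the acquirer will accept anything ≥ 0, so the target offers 0 and keeps 200.
Round 5 (the acquirer proposes): the target can get 200 next round, worth 0.48 × 200 = 96 now, so the acquirer offers 96, keeping 104.
Round 4 (the target proposes): the acquirer can get 104 next round, worth 0.4 × 104 = 41.6 now. The target offers 41.6 and keeps 200 − 41.6 = 158.4.
Round 3 (the acquirer proposes): the target can get 158.4 next round, worth 0.48 × 158.4 = 76.032 now. The acquirer offers 76.032 and keeps 200 − 76.032 = 123.968.
Round 2 (the target proposes): the acquirer can get 123.968 next round, worth 0.4 × 123.968 = 49.5872 now. The target offers 49.5872 and keeps 200 − 49.5872 = 150.4128.
Round 1 (the acquirer proposes): the target can get 150.4128 next round, worth 0.48 × 150.4128 = 72.198144 now, so the acquirer offers 72.198144, keeping 127.801856.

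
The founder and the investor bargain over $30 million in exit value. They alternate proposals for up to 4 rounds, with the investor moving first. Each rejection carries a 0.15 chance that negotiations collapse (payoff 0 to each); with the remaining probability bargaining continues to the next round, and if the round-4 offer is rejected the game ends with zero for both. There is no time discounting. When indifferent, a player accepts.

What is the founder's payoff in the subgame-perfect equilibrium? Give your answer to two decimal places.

Round 4 (the founder proposes): rejection yields 0 for the investor; the founder offers 0 and keeps 30.
Round 3 (the investor proposes): rejecting gives the founder an expected 0.85 × 30 = 25.5. The investor offers 25.5 and keeps 30 − 25.5 = 4.5.
Round 2 (the founder proposes): rejecting gives the investor an expected 0.85 × 4.5 = 3.825, so the founder offers 3.825, keeping 26.175.
Round 1 (the investor proposes): rejecting gives the founder an expected 0.85 × 26.175 = 22.24875; the investor offers that and keeps 7.75125.

22.25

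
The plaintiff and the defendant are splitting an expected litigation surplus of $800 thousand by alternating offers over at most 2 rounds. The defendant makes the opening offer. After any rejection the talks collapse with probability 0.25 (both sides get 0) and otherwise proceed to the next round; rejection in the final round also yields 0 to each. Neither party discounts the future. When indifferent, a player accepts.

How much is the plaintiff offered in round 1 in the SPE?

Round 2 (the plaintiff proposes): the defendant will accept anything ≥ 0, so the plaintiff offers 0 and keeps 800.
Round 1 (the defendant proposes): rejecting gives the plaintiff an expected 0.75 × 800 = 600. The defendant offers 600 and keeps 800 − 600 = 200.

600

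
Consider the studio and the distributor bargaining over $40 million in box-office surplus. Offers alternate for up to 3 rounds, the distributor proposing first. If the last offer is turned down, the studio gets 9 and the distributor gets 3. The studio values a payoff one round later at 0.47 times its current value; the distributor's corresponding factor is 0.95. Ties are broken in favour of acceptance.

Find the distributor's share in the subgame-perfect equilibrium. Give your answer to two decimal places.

Solve by backward induction from round 3.
Round 3 (the distributor proposes): the studio gets 9 if talks fail, so the distributor offers 9 and keeps 31.
Round 2 (the studio proposes): the distributor can get 31 next round, worth 0.95 × 31 = 29.45 now. The studio offers 29.45 and keeps 40 − 29.45 = 10.55.
Round 1 (the distributor proposes): the studio can get 10.55 next round, worth 0.47 × 10.55 = 4.9585 now; the distributor offers that and keeps 35.0415.

35.04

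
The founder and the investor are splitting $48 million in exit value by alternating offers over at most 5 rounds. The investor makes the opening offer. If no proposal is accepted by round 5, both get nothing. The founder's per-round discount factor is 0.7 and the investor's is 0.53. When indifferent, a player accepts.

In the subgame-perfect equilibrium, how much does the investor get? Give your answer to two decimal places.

Work backward from the last round.
Round 5 (the investor proposes): the founder will accept anything ≥ 0, so the investor offers 0 and keeps 48.
Round 4 (the founder proposes): the investor can get 48 next round, worth 0.53 × 48 = 25.44 now, so the founder offers 25.44, keeping 22.56.
Round 3 (the investor proposes): the founder can get 22.56 next round, worth 0.7 × 22.56 = 15.792 now, so the investor offers 15.792, keeping 32.208.
Round 2 (the founder proposes): the investor can get 32.208 next round, worth 0.53 × 32.208 = 17.07024 now; the founder offers that and keeps 30.92976.
Round 1 (the investor proposes): the founder can get 30.92976 next round, worth 0.7 × 30.92976 = 21.650832 now, so the investor offers 21.650832, keeping 26.349168.

26.35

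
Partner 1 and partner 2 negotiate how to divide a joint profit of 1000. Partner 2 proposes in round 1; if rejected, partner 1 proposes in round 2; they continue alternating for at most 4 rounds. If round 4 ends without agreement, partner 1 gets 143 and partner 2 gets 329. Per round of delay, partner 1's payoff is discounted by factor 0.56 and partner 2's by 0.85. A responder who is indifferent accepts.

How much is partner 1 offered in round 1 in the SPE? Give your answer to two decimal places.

262.86

Round 4 (partner 1 proposes): partner 2 gets 329 if talks fail, so partner 1 offers 329 and keeps 671.
Round 3 (partner 2 proposes): partner 1 can get 671 next round, worth 0.56 × 671 = 375.76 now; partner 2 offers that and keeps 624.24.
Round 2 (partner 1 proposes): partner 2 can get 624.24 next round, worth 0.85 × 624.24 = 530.604 now, so partner 1 offers 530.604, keeping 469.396.
Round 1 (partner 2 proposes): partner 1 can get 469.396 next round, worth 0.56 × 469.396 = 262.86176 now. Partner 2 offers 262.86176 and keeps 1000 − 262.86176 = 737.13824.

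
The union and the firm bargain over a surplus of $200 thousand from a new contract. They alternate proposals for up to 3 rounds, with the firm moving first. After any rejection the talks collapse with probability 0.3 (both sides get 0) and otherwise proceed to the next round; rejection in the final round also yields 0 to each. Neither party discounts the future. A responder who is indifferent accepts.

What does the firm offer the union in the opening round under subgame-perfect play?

By backward induction:
Round 3 (the firm proposes): rejection yields 0 for the union; the firm offers 0 and keeps 200.
Round 2 (the union proposes): rejecting gives the firm an expected 0.7 × 200 = 140, so the union offers 140, keeping 60.
Round 1 (the firm proposes): rejecting gives the union an expected 0.7 × 60 = 42; the firm offers that and keeps 158.

42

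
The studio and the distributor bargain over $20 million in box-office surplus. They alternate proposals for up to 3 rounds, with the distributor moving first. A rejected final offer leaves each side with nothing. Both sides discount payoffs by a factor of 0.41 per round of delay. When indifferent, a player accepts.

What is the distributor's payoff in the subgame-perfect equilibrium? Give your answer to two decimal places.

Round 3 (the distributor proposes): rejection yields 0 for the studio; the distributor offers 0 and keeps 20.
Round 2 (the studio proposes): the distributor can get 20 next round, worth 0.41 × 20 = 8.2 now. The studio offers 8.2 and keeps 20 − 8.2 = 11.8.
Round 1 (the distributor proposes): the studio can get 11.8 next round, worth 0.41 × 11.8 = 4.838 now; the distributor offers that and keeps 15.162.

15.16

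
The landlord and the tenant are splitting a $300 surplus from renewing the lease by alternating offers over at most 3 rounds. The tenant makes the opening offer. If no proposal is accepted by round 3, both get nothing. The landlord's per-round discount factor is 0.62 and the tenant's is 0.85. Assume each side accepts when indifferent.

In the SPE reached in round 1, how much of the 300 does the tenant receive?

272.1

Round 3 (the tenant proposes): the landlord will accept anything ≥ 0, so the tenant offers 0 and keeps 300.
Round 2 (the landlord proposes): the tenant can get 300 next round, worth 0.85 × 300 = 255 now, so the landlord offers 255, keeping 45.
Round 1 (the tenant proposes): the landlord can get 45 next round, worth 0.62 × 45 = 27.9 now. The tenant offers 27.9 and keeps 300 − 27.9 = 272.1.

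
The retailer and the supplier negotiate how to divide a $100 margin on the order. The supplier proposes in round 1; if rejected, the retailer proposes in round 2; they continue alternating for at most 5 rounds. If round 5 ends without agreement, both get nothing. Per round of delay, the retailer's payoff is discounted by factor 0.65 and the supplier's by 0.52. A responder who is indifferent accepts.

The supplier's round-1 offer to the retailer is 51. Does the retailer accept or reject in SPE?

Accept

Round 5 (the supplier proposes): the retailer will accept anything ≥ 0, so the supplier offers 0 and keeps 100.
Round 4 (the retailer proposes): the supplier can get 100 next round, worth 0.52 × 100 = 52 now, so the retailer offers 52, keeping 48.
Round 3 (the supplier proposes): the retailer can get 48 next round, worth 0.65 × 48 = 31.2 now. The supplier offers 31.2 and keeps 100 − 31.2 = 68.8.
Round 2 (the retailer proposes): the supplier can get 68.8 next round, worth 0.52 × 68.8 = 35.776 now; the retailer offers that and keeps 64.224.
So by rejecting in round 1, the retailer gets 64.224 next round, worth 0.65 × 64.224 = 41.7456 now.
Offer 51 ≥ 41.7456, so the retailer accepts.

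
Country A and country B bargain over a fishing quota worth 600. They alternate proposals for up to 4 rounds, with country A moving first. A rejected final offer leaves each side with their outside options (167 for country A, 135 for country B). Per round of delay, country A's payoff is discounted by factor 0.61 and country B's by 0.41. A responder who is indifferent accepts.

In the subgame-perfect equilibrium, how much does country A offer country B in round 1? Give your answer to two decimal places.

Solve by backward induction from round 4.
Round 4 (country B proposes): country A gets 167 if talks fail, so country B offers 167 and keeps 433.
Round 3 (country A proposes): country B can get 433 next round, worth 0.41 × 433 = 177.53 now; country A offers that and keeps 422.47.
Round 2 (country B proposes): country A can get 422.47 next round, worth 0.61 × 422.47 = 257.7067 now; country B offers that and keeps 342.2933.
Round 1 (country A proposes): country B can get 342.2933 next round, worth 0.41 × 342.2933 = 140.340253 now, so country A offers 140.340253, keeping 459.659747.

140.34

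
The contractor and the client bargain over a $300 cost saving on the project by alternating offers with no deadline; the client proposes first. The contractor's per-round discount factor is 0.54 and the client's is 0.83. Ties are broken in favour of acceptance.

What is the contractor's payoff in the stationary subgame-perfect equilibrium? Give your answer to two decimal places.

49.91

Let x be the client's share when the client proposes and y be the contractor's share when the contractor proposes.
The contractor accepts iff offered ≥ 0.54·y, so x = 300 − 0.54y. Symmetrically y = 300 − 0.83x.
Substituting: x = 300 − 0.54(300 − 0.83x), giving x(1 − 0.83·0.54) = 300(1 − 0.54).
So x = 300 × 0.46 / 0.5518 ≈ 250.0906, and the contractor receives 300 − x ≈ 49.9094.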